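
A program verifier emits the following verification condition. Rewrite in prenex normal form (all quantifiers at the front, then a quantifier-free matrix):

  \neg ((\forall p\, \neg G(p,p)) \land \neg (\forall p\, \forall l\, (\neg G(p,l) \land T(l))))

Push ¬ through the quantifiers and connectives to reach negation normal form:
  (\exists p\, G(p,p)) \lor (\forall p\, \forall l\, (\neg G(p,l) \land T(l)))
Give each quantifier a distinct variable: p↦c.
  (\exists p\, G(p,p)) \lor (\forall c\, \forall l\, (\neg G(c,l) \land T(l)))
Finally move all quantifiers to the prefix:
  \exists p\, \forall c\, \forall l\, (G(p,p) \lor \neg G(c,l) \land T(l))

\exists p\, \forall c\, \forall l\, (G(p,p) \lor \neg G(c,l) \land T(l))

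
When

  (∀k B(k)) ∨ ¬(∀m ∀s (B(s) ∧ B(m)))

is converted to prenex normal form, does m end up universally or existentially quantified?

existential

Push ¬ through the quantifiers and connectives to reach negation normal form:
  (∀k B(k)) ∨ (∃m ∃s (¬B(s) ∨ ¬B(m)))
All bound variables are already distinct, so no renaming is needed.
Finally move all quantifiers to the prefix:
  ∀k ∃m ∃s (B(k) ∨ ¬B(s) ∨ ¬B(m))
The quantifier ∀m sits under an odd number of negations, so it flips to ∃m.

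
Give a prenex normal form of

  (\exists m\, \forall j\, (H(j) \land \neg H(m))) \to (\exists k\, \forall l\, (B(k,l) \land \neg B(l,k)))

\forall m\, \exists j\, \exists k\, \forall l\, (\neg H(j) \lor H(m) \lor B(k,l) \land \neg B(l,k))

Eliminate → and ↔ using ¬ and ∨.
  \neg (\exists m\, \forall j\, (H(j) \land \neg H(m))) \lor (\exists k\, \forall l\, (B(k,l) \land \neg B(l,k)))
Move each ¬ inward, flipping quantifiers it crosses:
  (\forall m\, \exists j\, (\neg H(j) \lor H(m))) \lor (\exists k\, \forall l\, (B(k,l) \land \neg B(l,k)))
Pull the quantifiers to the front (each side's bound variable is not free in the other side):
  \forall m\, \exists j\, \exists k\, \forall l\, (\neg H(j) \lor H(m) \lor B(k,l) \land \neg B(l,k))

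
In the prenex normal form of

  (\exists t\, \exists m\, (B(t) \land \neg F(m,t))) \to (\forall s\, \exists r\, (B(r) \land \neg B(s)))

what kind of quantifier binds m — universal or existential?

First replace A → B with ¬A ∨ B.
  \neg (\exists t\, \exists m\, (B(t) \land \neg F(m,t))) \lor (\forall s\, \exists r\, (B(r) \land \neg B(s)))
Move each ¬ inward, flipping quantifiers it crosses:
  (\forall t\, \forall m\, (\neg B(t) \lor F(m,t))) \lor (\forall s\, \exists r\, (B(r) \land \neg B(s)))
All bound variables are already distinct, so no renaming is needed.
Extract every quantifier outward, since the variables are now distinct and don't occur free across branches:
  \forall t\, \forall m\, \forall s\, \exists r\, (\neg B(t) \lor F(m,t) \lor B(r) \land \neg B(s))
The quantifier \exists m sits under an odd number of negations (counting the antecedent side of each →), so it flips to \forall m.

universal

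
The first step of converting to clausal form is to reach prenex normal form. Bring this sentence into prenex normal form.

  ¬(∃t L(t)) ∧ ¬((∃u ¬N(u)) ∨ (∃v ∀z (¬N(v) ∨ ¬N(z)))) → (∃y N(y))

Rewrite implications/biconditionals: A → B as ¬A ∨ B.
  ¬(¬(∃t L(t)) ∧ ¬((∃u ¬N(u)) ∨ (∃v ∀z (¬N(v) ∨ ¬N(z))))) ∨ (∃y N(y))
Move each ¬ inward, flipping quantifiers it crosses:
  (∃t L(t)) ∨ (∃u ¬N(u)) ∨ (∃v ∀z (¬N(v) ∨ ¬N(z))) ∨ (∃y N(y))
Extract every quantifier outward, since the variables are now distinct and don't occur free across branches:
  ∃t ∃u ∃v ∀z ∃y (L(t) ∨ ¬N(u) ∨ ¬N(v) ∨ ¬N(z) ∨ N(y))

∃t ∃u ∃v ∀z ∃y (L(t) ∨ ¬N(u) ∨ ¬N(v) ∨ ¬N(z) ∨ N(y))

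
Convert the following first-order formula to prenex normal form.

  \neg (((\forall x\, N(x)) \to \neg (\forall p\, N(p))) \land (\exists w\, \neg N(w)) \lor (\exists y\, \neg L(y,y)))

Eliminate → and ↔ using ¬ and ∨.
  \neg ((\neg (\forall x\, N(x)) \lor \neg (\forall p\, N(p))) \land (\exists w\, \neg N(w)) \lor (\exists y\, \neg L(y,y)))
Move each ¬ inward, flipping quantifiers it crosses:
  ((\forall x\, N(x)) \land (\forall p\, N(p)) \lor (\forall w\, N(w))) \land (\forall y\, L(y,y))
Pull the quantifiers to the front (each side's bound variable is not free in the other side):
  \forall x\, \forall p\, \forall w\, \forall y\, ((N(x) \land N(p) \lor N(w)) \land L(y,y))

\forall x\, \forall p\, \forall w\, \forall y\, ((N(x) \land N(p) \lor N(w)) \land L(y,y))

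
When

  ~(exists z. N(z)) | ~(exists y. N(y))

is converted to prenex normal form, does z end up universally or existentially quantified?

universal

Push ¬ through the quantifiers and connectives to reach negation normal form:
  (forall z. ~N(z)) | (forall y. ~N(y))
All bound variables are already distinct, so no renaming is needed.
Finally move all quantifiers to the prefix:
  forall z. forall y. (~N(z) | ~N(y))
The quantifier exists z sits under an odd number of negations, so it flips to forall z.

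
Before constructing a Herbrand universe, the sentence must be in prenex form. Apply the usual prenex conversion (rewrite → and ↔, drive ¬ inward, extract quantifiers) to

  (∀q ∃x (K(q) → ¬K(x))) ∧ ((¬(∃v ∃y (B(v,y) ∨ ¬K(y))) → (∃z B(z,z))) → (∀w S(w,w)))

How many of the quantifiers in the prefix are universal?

5

Rewrite implications/biconditionals: A → B as ¬A ∨ B.
  (∀q ∃x (¬K(q) ∨ ¬K(x))) ∧ (¬(¬¬(∃v ∃y (B(v,y) ∨ ¬K(y))) ∨ (∃z B(z,z))) ∨ (∀w S(w,w)))
Push ¬ through the quantifiers and connectives to reach negation normal form:
  (∀q ∃x (¬K(q) ∨ ¬K(x))) ∧ ((∀v ∀y (¬B(v,y) ∧ K(y))) ∧ (∀z ¬B(z,z)) ∨ (∀w S(w,w)))
All bound variables are already distinct, so no renaming is needed.
Extract every quantifier outward, since the variables are now distinct and don't occur free across branches:
  ∀q ∃x ∀v ∀y ∀z ∀w ((¬K(q) ∨ ¬K(x)) ∧ (¬B(v,y) ∧ K(y) ∧ ¬B(z,z) ∨ S(w,w)))
The prefix is ∀q ∃x ∀v ∀y ∀z ∀w: 5 universal, 1 existential.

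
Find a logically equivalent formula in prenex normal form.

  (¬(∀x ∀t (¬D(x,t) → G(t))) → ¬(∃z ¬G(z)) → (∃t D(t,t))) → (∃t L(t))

∃x ∃t ∀z ∀v ∃z1 (¬D(x,t) ∧ ¬G(t) ∧ G(z) ∧ ¬D(v,v) ∨ L(z1))

Eliminate → and ↔ using ¬ and ∨.
  ¬(¬¬(∀x ∀t (¬¬D(x,t) ∨ G(t))) ∨ ¬¬(∃z ¬G(z)) ∨ (∃t D(t,t))) ∨ (∃t L(t))
Drive negations inward (¬∀x A ≡ ∃x ¬A, ¬∃x A ≡ ∀x ¬A, De Morgan for ∧/∨):
  (∃x ∃t (¬D(x,t) ∧ ¬G(t))) ∧ (∀z G(z)) ∧ (∀t ¬D(t,t)) ∨ (∃t L(t))
Give each quantifier a distinct variable: t↦v, t↦z1.
  (∃x ∃t (¬D(x,t) ∧ ¬G(t))) ∧ (∀z G(z)) ∧ (∀v ¬D(v,v)) ∨ (∃z1 L(z1))
Finally move all quantifiers to the prefix:
  ∃x ∃t ∀z ∀v ∃z1 (¬D(x,t) ∧ ¬G(t) ∧ G(z) ∧ ¬D(v,v) ∨ L(z1))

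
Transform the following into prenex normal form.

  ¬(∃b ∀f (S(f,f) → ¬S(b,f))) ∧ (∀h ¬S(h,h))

∀b ∃f ∀h (S(f,f) ∧ S(b,f) ∧ ¬S(h,h))

Eliminate → and ↔ using ¬ and ∨.
  ¬(∃b ∀f (¬S(f,f) ∨ ¬S(b,f))) ∧ (∀h ¬S(h,h))
Drive negations inward (¬∀x A ≡ ∃x ¬A, ¬∃x A ≡ ∀x ¬A, De Morgan for ∧/∨):
  (∀b ∃f (S(f,f) ∧ S(b,f))) ∧ (∀h ¬S(h,h))
All bound variables are already distinct, so no renaming is needed.
Finally move all quantifiers to the prefix:
  ∀b ∃f ∀h (S(f,f) ∧ S(b,f) ∧ ¬S(h,h))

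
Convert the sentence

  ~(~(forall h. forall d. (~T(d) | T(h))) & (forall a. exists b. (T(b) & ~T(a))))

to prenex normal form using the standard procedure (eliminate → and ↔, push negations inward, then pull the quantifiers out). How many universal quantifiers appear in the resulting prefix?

Move each ¬ inward, flipping quantifiers it crosses:
  (forall h. forall d. (~T(d) | T(h))) | (exists a. forall b. (~T(b) | T(a)))
All bound variables are already distinct, so no renaming is needed.
Pull the quantifiers to the front (each side's bound variable is not free in the other side):
  forall h. forall d. exists a. forall b. (~T(d) | T(h) | ~T(b) | T(a))
The prefix is forall h forall d exists a forall b: 3 universal, 1 existential.

3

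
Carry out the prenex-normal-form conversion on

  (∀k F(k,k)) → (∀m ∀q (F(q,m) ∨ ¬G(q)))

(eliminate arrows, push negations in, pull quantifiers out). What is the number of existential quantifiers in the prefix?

Rewrite implications/biconditionals: A → B as ¬A ∨ B.
  ¬(∀k F(k,k)) ∨ (∀m ∀q (F(q,m) ∨ ¬G(q)))
Drive negations inward (¬∀x A ≡ ∃x ¬A, ¬∃x A ≡ ∀x ¬A, De Morgan for ∧/∨):
  (∃k ¬F(k,k)) ∨ (∀m ∀q (F(q,m) ∨ ¬G(q)))
Finally move all quantifiers to the prefix:
  ∃k ∀m ∀q (¬F(k,k) ∨ F(q,m) ∨ ¬G(q))
The prefix is ∃k ∀m ∀q: 2 universal, 1 existential.

1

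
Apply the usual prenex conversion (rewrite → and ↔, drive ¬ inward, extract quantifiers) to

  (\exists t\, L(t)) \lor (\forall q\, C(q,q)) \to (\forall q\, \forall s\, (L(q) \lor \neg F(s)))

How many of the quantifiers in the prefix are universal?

First replace A → B with ¬A ∨ B.
  \neg ((\exists t\, L(t)) \lor (\forall q\, C(q,q))) \lor (\forall q\, \forall s\, (L(q) \lor \neg F(s)))
Drive negations inward (¬∀x A ≡ ∃x ¬A, ¬∃x A ≡ ∀x ¬A, De Morgan for ∧/∨):
  (\forall t\, \neg L(t)) \land (\exists q\, \neg C(q,q)) \lor (\forall q\, \forall s\, (L(q) \lor \neg F(s)))
Rename bound variables to avoid capture: q↦y.
  (\forall t\, \neg L(t)) \land (\exists q\, \neg C(q,q)) \lor (\forall y\, \forall s\, (L(y) \lor \neg F(s)))
Extract every quantifier outward, since the variables are now distinct and don't occur free across branches:
  \forall t\, \exists q\, \forall y\, \forall s\, (\neg L(t) \land \neg C(q,q) \lor L(y) \lor \neg F(s))
The prefix is \forall t \exists q \forall y \forall s: 3 universal, 1 existential.

3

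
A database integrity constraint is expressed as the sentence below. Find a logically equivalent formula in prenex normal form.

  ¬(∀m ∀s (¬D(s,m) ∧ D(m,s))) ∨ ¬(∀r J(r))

Push ¬ through the quantifiers and connectives to reach negation normal form:
  (∃m ∃s (D(s,m) ∨ ¬D(m,s))) ∨ (∃r ¬J(r))
All bound variables are already distinct, so no renaming is needed.
Extract every quantifier outward, since the variables are now distinct and don't occur free across branches:
  ∃m ∃s ∃r (D(s,m) ∨ ¬D(m,s) ∨ ¬J(r))

∃m ∃s ∃r (D(s,m) ∨ ¬D(m,s) ∨ ¬J(r))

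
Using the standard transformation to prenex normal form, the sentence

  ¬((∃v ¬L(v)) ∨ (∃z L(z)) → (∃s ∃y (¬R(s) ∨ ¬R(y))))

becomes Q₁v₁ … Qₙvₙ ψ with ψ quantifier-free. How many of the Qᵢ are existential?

2

Rewrite implications/biconditionals: A → B as ¬A ∨ B.
  ¬(¬((∃v ¬L(v)) ∨ (∃z L(z))) ∨ (∃s ∃y (¬R(s) ∨ ¬R(y))))
Move each ¬ inward, flipping quantifiers it crosses:
  ((∃v ¬L(v)) ∨ (∃z L(z))) ∧ (∀s ∀y (R(s) ∧ R(y)))
Extract every quantifier outward, since the variables are now distinct and don't occur free across branches:
  ∃v ∃z ∀s ∀y ((¬L(v) ∨ L(z)) ∧ R(s) ∧ R(y))
The prefix is ∃v ∃z ∀s ∀y: 2 universal, 2 existential.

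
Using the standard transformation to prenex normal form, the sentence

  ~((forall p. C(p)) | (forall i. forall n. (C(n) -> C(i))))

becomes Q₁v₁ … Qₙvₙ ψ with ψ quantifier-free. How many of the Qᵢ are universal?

0

First replace A → B with ¬A ∨ B.
  ~((forall p. C(p)) | (forall i. forall n. (~C(n) | C(i))))
Move each ¬ inward, flipping quantifiers it crosses:
  (exists p. ~C(p)) & (exists i. exists n. (C(n) & ~C(i)))
Extract every quantifier outward, since the variables are now distinct and don't occur free across branches:
  exists p. exists i. exists n. (~C(p) & C(n) & ~C(i))
The prefix is exists p exists i exists n: 0 universal, 3 existential.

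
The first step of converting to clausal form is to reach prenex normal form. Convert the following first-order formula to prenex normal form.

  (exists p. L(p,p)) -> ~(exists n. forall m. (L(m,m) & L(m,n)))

Eliminate → and ↔ using ¬ and ∨.
  ~(exists p. L(p,p)) | ~(exists n. forall m. (L(m,m) & L(m,n)))
Drive negations inward (¬∀x A ≡ ∃x ¬A, ¬∃x A ≡ ∀x ¬A, De Morgan for ∧/∨):
  (forall p. ~L(p,p)) | (forall n. exists m. (~L(m,m) | ~L(m,n)))
Pull the quantifiers to the front (each side's bound variable is not free in the other side):
  forall p. forall n. exists m. (~L(p,p) | ~L(m,m) | ~L(m,n))

forall p. forall n. exists m. (~L(p,p) | ~L(m,m) | ~L(m,n))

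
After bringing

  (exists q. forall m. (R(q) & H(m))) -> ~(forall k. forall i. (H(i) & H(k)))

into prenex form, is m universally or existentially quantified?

existential

Eliminate → and ↔ using ¬ and ∨.
  ~(exists q. forall m. (R(q) & H(m))) | ~(forall k. forall i. (H(i) & H(k)))
Drive negations inward (¬∀x A ≡ ∃x ¬A, ¬∃x A ≡ ∀x ¬A, De Morgan for ∧/∨):
  (forall q. exists m. (~R(q) | ~H(m))) | (exists k. exists i. (~H(i) | ~H(k)))
Extract every quantifier outward, since the variables are now distinct and don't occur free across branches:
  forall q. exists m. exists k. exists i. (~R(q) | ~H(m) | ~H(i) | ~H(k))
The quantifier forall m sits under an odd number of negations (counting the antecedent side of each →), so it flips to exists m.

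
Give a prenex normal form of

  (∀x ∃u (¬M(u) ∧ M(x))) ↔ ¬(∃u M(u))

First replace A → B with ¬A ∨ B; A ↔ B as (¬A ∨ B) ∧ (¬B ∨ A).
  (¬(∀x ∃u (¬M(u) ∧ M(x))) ∨ ¬(∃u M(u))) ∧ (¬¬(∃u M(u)) ∨ (∀x ∃u (¬M(u) ∧ M(x))))
Push ¬ through the quantifiers and connectives to reach negation normal form:
  ((∃x ∀u (M(u) ∨ ¬M(x))) ∨ (∀u ¬M(u))) ∧ ((∃u M(u)) ∨ (∀x ∃u (¬M(u) ∧ M(x))))
Standardize variables apart so no two quantifiers bind the same name: u↦w1, u↦y1, x↦s, u↦y.
  ((∃x ∀u (M(u) ∨ ¬M(x))) ∨ (∀w1 ¬M(w1))) ∧ ((∃y1 M(y1)) ∨ (∀s ∃y (¬M(y) ∧ M(s))))
Extract every quantifier outward, since the variables are now distinct and don't occur free across branches:
  ∃x ∀u ∀w1 ∃y1 ∀s ∃y ((M(u) ∨ ¬M(x) ∨ ¬M(w1)) ∧ (M(y1) ∨ ¬M(y) ∧ M(s)))

∃x ∀u ∀w1 ∃y1 ∀s ∃y ((M(u) ∨ ¬M(x) ∨ ¬M(w1)) ∧ (M(y1) ∨ ¬M(y) ∧ M(s)))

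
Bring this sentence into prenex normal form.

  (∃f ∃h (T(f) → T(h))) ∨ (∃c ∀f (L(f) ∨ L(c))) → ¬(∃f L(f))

Eliminate → and ↔ using ¬ and ∨.
  ¬((∃f ∃h (¬T(f) ∨ T(h))) ∨ (∃c ∀f (L(f) ∨ L(c)))) ∨ ¬(∃f L(f))
Move each ¬ inward, flipping quantifiers it crosses:
  (∀f ∀h (T(f) ∧ ¬T(h))) ∧ (∀c ∃f (¬L(f) ∧ ¬L(c))) ∨ (∀f ¬L(f))
Rename bound variables to avoid capture: f↦s, f↦x.
  (∀f ∀h (T(f) ∧ ¬T(h))) ∧ (∀c ∃s (¬L(s) ∧ ¬L(c))) ∨ (∀x ¬L(x))
Pull the quantifiers to the front (each side's bound variable is not free in the other side):
  ∀f ∀h ∀c ∃s ∀x (T(f) ∧ ¬T(h) ∧ ¬L(s) ∧ ¬L(c) ∨ ¬L(x))

∀f ∀h ∀c ∃s ∀x (T(f) ∧ ¬T(h) ∧ ¬L(s) ∧ ¬L(c) ∨ ¬L(x))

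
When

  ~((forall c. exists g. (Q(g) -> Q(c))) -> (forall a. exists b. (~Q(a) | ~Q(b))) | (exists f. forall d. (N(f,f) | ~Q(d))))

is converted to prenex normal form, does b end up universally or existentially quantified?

Rewrite implications/biconditionals: A → B as ¬A ∨ B.
  ~(~(forall c. exists g. (~Q(g) | Q(c))) | (forall a. exists b. (~Q(a) | ~Q(b))) | (exists f. forall d. (N(f,f) | ~Q(d))))
Move each ¬ inward, flipping quantifiers it crosses:
  (forall c. exists g. (~Q(g) | Q(c))) & (exists a. forall b. (Q(a) & Q(b))) & (forall f. exists d. (~N(f,f) & Q(d)))
Finally move all quantifiers to the prefix:
  forall c. exists g. exists a. forall b. forall f. exists d. ((~Q(g) | Q(c)) & Q(a) & Q(b) & ~N(f,f) & Q(d))
The quantifier exists b sits under an odd number of negations (counting the antecedent side of each →), so it flips to forall b.

universal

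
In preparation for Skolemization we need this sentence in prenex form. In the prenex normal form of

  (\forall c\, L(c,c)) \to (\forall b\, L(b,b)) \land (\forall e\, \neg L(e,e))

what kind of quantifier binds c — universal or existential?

existential

Eliminate → and ↔ using ¬ and ∨.
  \neg (\forall c\, L(c,c)) \lor (\forall b\, L(b,b)) \land (\forall e\, \neg L(e,e))
Push ¬ through the quantifiers and connectives to reach negation normal form:
  (\exists c\, \neg L(c,c)) \lor (\forall b\, L(b,b)) \land (\forall e\, \neg L(e,e))
All bound variables are already distinct, so no renaming is needed.
Pull the quantifiers to the front (each side's bound variable is not free in the other side):
  \exists c\, \forall b\, \forall e\, (\neg L(c,c) \lor L(b,b) \land \neg L(e,e))
The quantifier \forall c sits under an odd number of negations (counting the antecedent side of each →), so it flips to \exists c.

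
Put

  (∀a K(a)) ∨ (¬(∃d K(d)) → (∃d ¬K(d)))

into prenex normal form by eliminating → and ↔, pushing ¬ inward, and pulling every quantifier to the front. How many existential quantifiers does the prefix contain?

Eliminate → and ↔ using ¬ and ∨.
  (∀a K(a)) ∨ ¬¬(∃d K(d)) ∨ (∃d ¬K(d))
Move each ¬ inward, flipping quantifiers it crosses:
  (∀a K(a)) ∨ (∃d K(d)) ∨ (∃d ¬K(d))
Rename bound variables to avoid capture: d↦z.
  (∀a K(a)) ∨ (∃d K(d)) ∨ (∃z ¬K(z))
Finally move all quantifiers to the prefix:
  ∀a ∃d ∃z (K(a) ∨ K(d) ∨ ¬K(z))
The prefix is ∀a ∃d ∃z: 1 universal, 2 existential.

2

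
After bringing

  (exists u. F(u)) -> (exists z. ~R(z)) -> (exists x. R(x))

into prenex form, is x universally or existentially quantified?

Eliminate → and ↔ using ¬ and ∨.
  ~(exists u. F(u)) | ~(exists z. ~R(z)) | (exists x. R(x))
Drive negations inward (¬∀x A ≡ ∃x ¬A, ¬∃x A ≡ ∀x ¬A, De Morgan for ∧/∨):
  (forall u. ~F(u)) | (forall z. R(z)) | (exists x. R(x))
Extract every quantifier outward, since the variables are now distinct and don't occur free across branches:
  forall u. forall z. exists x. (~F(u) | R(z) | R(x))
The quantifier exists x sits under an even number of negations (counting the antecedent side of each →), so it remains existential.

existential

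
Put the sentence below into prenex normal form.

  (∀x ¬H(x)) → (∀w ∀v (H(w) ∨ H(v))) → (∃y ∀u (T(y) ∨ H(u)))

Rewrite implications/biconditionals: A → B as ¬A ∨ B.
  ¬(∀x ¬H(x)) ∨ ¬(∀w ∀v (H(w) ∨ H(v))) ∨ (∃y ∀u (T(y) ∨ H(u)))
Push ¬ through the quantifiers and connectives to reach negation normal form:
  (∃x H(x)) ∨ (∃w ∃v (¬H(w) ∧ ¬H(v))) ∨ (∃y ∀u (T(y) ∨ H(u)))
All bound variables are already distinct, so no renaming is needed.
Finally move all quantifiers to the prefix:
  ∃x ∃w ∃v ∃y ∀u (H(x) ∨ ¬H(w) ∧ ¬H(v) ∨ T(y) ∨ H(u))

∃x ∃w ∃v ∃y ∀u (H(x) ∨ ¬H(w) ∧ ¬H(v) ∨ T(y) ∨ H(u))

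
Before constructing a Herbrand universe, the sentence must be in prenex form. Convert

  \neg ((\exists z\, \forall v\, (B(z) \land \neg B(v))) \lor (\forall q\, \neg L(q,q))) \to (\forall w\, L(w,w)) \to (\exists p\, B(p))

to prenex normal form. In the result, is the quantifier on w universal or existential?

existential

Rewrite implications/biconditionals: A → B as ¬A ∨ B.
  \neg \neg ((\exists z\, \forall v\, (B(z) \land \neg B(v))) \lor (\forall q\, \neg L(q,q))) \lor \neg (\forall w\, L(w,w)) \lor (\exists p\, B(p))
Push ¬ through the quantifiers and connectives to reach negation normal form:
  (\exists z\, \forall v\, (B(z) \land \neg B(v))) \lor (\forall q\, \neg L(q,q)) \lor (\exists w\, \neg L(w,w)) \lor (\exists p\, B(p))
Pull the quantifiers to the front (each side's bound variable is not free in the other side):
  \exists z\, \forall v\, \forall q\, \exists w\, \exists p\, (B(z) \land \neg B(v) \lor \neg L(q,q) \lor \neg L(w,w) \lor B(p))
The quantifier \forall w sits under an odd number of negations (counting the antecedent side of each →), so it flips to \exists w.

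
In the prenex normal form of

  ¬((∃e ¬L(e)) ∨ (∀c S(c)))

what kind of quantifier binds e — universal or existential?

Drive negations inward (¬∀x A ≡ ∃x ¬A, ¬∃x A ≡ ∀x ¬A, De Morgan for ∧/∨):
  (∀e L(e)) ∧ (∃c ¬S(c))
All bound variables are already distinct, so no renaming is needed.
Extract every quantifier outward, since the variables are now distinct and don't occur free across branches:
  ∀e ∃c (L(e) ∧ ¬S(c))
The quantifier ∃e sits under an odd number of negations, so it flips to ∀e.

universal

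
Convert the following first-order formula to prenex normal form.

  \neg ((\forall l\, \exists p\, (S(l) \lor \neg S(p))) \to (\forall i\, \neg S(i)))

Rewrite implications/biconditionals: A → B as ¬A ∨ B.
  \neg (\neg (\forall l\, \exists p\, (S(l) \lor \neg S(p))) \lor (\forall i\, \neg S(i)))
Move each ¬ inward, flipping quantifiers it crosses:
  (\forall l\, \exists p\, (S(l) \lor \neg S(p))) \land (\exists i\, S(i))
Pull the quantifiers to the front (each side's bound variable is not free in the other side):
  \forall l\, \exists p\, \exists i\, ((S(l) \lor \neg S(p)) \land S(i))

\forall l\, \exists p\, \exists i\, ((S(l) \lor \neg S(p)) \land S(i))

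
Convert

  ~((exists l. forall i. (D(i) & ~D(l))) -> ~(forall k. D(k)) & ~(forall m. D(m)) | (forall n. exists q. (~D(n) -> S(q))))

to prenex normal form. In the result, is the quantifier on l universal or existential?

existential

First replace A → B with ¬A ∨ B.
  ~(~(exists l. forall i. (D(i) & ~D(l))) | ~(forall k. D(k)) & ~(forall m. D(m)) | (forall n. exists q. (~~D(n) | S(q))))
Drive negations inward (¬∀x A ≡ ∃x ¬A, ¬∃x A ≡ ∀x ¬A, De Morgan for ∧/∨):
  (exists l. forall i. (D(i) & ~D(l))) & ((forall k. D(k)) | (forall m. D(m))) & (exists n. forall q. (~D(n) & ~S(q)))
All bound variables are already distinct, so no renaming is needed.
Pull the quantifiers to the front (each side's bound variable is not free in the other side):
  exists l. forall i. forall k. forall m. exists n. forall q. (D(i) & ~D(l) & (D(k) | D(m)) & ~D(n) & ~S(q))
The quantifier exists l sits under an even number of negations (counting the antecedent side of each →), so it remains existential.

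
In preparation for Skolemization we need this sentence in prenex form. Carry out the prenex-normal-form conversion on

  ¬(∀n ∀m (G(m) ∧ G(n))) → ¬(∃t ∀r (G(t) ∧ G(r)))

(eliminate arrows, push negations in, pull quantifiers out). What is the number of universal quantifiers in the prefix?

3

Eliminate → and ↔ using ¬ and ∨.
  ¬¬(∀n ∀m (G(m) ∧ G(n))) ∨ ¬(∃t ∀r (G(t) ∧ G(r)))
Drive negations inward (¬∀x A ≡ ∃x ¬A, ¬∃x A ≡ ∀x ¬A, De Morgan for ∧/∨):
  (∀n ∀m (G(m) ∧ G(n))) ∨ (∀t ∃r (¬G(t) ∨ ¬G(r)))
Pull the quantifiers to the front (each side's bound variable is not free in the other side):
  ∀n ∀m ∀t ∃r (G(m) ∧ G(n) ∨ ¬G(t) ∨ ¬G(r))
The prefix is ∀n ∀m ∀t ∃r: 3 universal, 1 existential.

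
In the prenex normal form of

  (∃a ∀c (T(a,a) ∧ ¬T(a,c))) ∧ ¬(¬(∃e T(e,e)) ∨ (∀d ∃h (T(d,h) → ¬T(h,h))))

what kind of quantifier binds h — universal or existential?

universal

First replace A → B with ¬A ∨ B.
  (∃a ∀c (T(a,a) ∧ ¬T(a,c))) ∧ ¬(¬(∃e T(e,e)) ∨ (∀d ∃h (¬T(d,h) ∨ ¬T(h,h))))
Drive negations inward (¬∀x A ≡ ∃x ¬A, ¬∃x A ≡ ∀x ¬A, De Morgan for ∧/∨):
  (∃a ∀c (T(a,a) ∧ ¬T(a,c))) ∧ (∃e T(e,e)) ∧ (∃d ∀h (T(d,h) ∧ T(h,h)))
Finally move all quantifiers to the prefix:
  ∃a ∀c ∃e ∃d ∀h (T(a,a) ∧ ¬T(a,c) ∧ T(e,e) ∧ T(d,h) ∧ T(h,h))
The quantifier ∃h sits under an odd number of negations (counting the antecedent side of each →), so it flips to ∀h.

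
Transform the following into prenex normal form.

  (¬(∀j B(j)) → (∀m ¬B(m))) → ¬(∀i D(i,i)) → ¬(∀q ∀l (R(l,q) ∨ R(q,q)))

First replace A → B with ¬A ∨ B.
  ¬(¬¬(∀j B(j)) ∨ (∀m ¬B(m))) ∨ ¬¬(∀i D(i,i)) ∨ ¬(∀q ∀l (R(l,q) ∨ R(q,q)))
Move each ¬ inward, flipping quantifiers it crosses:
  (∃j ¬B(j)) ∧ (∃m B(m)) ∨ (∀i D(i,i)) ∨ (∃q ∃l (¬R(l,q) ∧ ¬R(q,q)))
Finally move all quantifiers to the prefix:
  ∃j ∃m ∀i ∃q ∃l (¬B(j) ∧ B(m) ∨ D(i,i) ∨ ¬R(l,q) ∧ ¬R(q,q))

∃j ∃m ∀i ∃q ∃l (¬B(j) ∧ B(m) ∨ D(i,i) ∨ ¬R(l,q) ∧ ¬R(q,q))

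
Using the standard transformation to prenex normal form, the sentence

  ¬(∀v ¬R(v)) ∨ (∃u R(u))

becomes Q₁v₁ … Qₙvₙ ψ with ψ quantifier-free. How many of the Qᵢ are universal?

Push ¬ through the quantifiers and connectives to reach negation normal form:
  (∃v R(v)) ∨ (∃u R(u))
Extract every quantifier outward, since the variables are now distinct and don't occur free across branches:
  ∃v ∃u (R(v) ∨ R(u))
The prefix is ∃v ∃u: 0 universal, 2 existential.

0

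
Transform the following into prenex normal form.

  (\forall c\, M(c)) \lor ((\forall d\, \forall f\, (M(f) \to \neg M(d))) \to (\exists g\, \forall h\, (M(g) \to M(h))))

Rewrite implications/biconditionals: A → B as ¬A ∨ B.
  (\forall c\, M(c)) \lor \neg (\forall d\, \forall f\, (\neg M(f) \lor \neg M(d))) \lor (\exists g\, \forall h\, (\neg M(g) \lor M(h)))
Push ¬ through the quantifiers and connectives to reach negation normal form:
  (\forall c\, M(c)) \lor (\exists d\, \exists f\, (M(f) \land M(d))) \lor (\exists g\, \forall h\, (\neg M(g) \lor M(h)))
Pull the quantifiers to the front (each side's bound variable is not free in the other side):
  \forall c\, \exists d\, \exists f\, \exists g\, \forall h\, (M(c) \lor M(f) \land M(d) \lor \neg M(g) \lor M(h))

\forall c\, \exists d\, \exists f\, \exists g\, \forall h\, (M(c) \lor M(f) \land M(d) \lor \neg M(g) \lor M(h))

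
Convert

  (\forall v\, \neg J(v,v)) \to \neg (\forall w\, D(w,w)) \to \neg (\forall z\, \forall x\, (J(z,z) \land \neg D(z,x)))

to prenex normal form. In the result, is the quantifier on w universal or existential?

First replace A → B with ¬A ∨ B.
  \neg (\forall v\, \neg J(v,v)) \lor \neg \neg (\forall w\, D(w,w)) \lor \neg (\forall z\, \forall x\, (J(z,z) \land \neg D(z,x)))
Move each ¬ inward, flipping quantifiers it crosses:
  (\exists v\, J(v,v)) \lor (\forall w\, D(w,w)) \lor (\exists z\, \exists x\, (\neg J(z,z) \lor D(z,x)))
All bound variables are already distinct, so no renaming is needed.
Pull the quantifiers to the front (each side's bound variable is not free in the other side):
  \exists v\, \forall w\, \exists z\, \exists x\, (J(v,v) \lor D(w,w) \lor \neg J(z,z) \lor D(z,x))
The quantifier \forall w sits under an even number of negations (counting the antecedent side of each →), so it remains universal.

universal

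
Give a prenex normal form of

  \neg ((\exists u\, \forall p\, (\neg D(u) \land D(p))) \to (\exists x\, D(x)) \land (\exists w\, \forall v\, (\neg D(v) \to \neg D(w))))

\exists u\, \forall p\, \forall x\, \forall w\, \exists v\, (\neg D(u) \land D(p) \land (\neg D(x) \lor \neg D(v) \land D(w)))

Rewrite implications/biconditionals: A → B as ¬A ∨ B.
  \neg (\neg (\exists u\, \forall p\, (\neg D(u) \land D(p))) \lor (\exists x\, D(x)) \land (\exists w\, \forall v\, (\neg \neg D(v) \lor \neg D(w))))
Move each ¬ inward, flipping quantifiers it crosses:
  (\exists u\, \forall p\, (\neg D(u) \land D(p))) \land ((\forall x\, \neg D(x)) \lor (\forall w\, \exists v\, (\neg D(v) \land D(w))))
All bound variables are already distinct, so no renaming is needed.
Extract every quantifier outward, since the variables are now distinct and don't occur free across branches:
  \exists u\, \forall p\, \forall x\, \forall w\, \exists v\, (\neg D(u) \land D(p) \land (\neg D(x) \lor \neg D(v) \land D(w)))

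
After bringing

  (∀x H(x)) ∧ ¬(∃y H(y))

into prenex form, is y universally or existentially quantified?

universal

Move each ¬ inward, flipping quantifiers it crosses:
  (∀x H(x)) ∧ (∀y ¬H(y))
All bound variables are already distinct, so no renaming is needed.
Finally move all quantifiers to the prefix:
  ∀x ∀y (H(x) ∧ ¬H(y))
The quantifier ∃y sits under an odd number of negations, so it flips to ∀y.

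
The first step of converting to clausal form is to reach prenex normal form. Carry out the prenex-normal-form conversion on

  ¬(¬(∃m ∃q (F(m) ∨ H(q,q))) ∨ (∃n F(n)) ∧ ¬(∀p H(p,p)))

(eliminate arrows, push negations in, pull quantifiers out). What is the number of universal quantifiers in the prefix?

2

Drive negations inward (¬∀x A ≡ ∃x ¬A, ¬∃x A ≡ ∀x ¬A, De Morgan for ∧/∨):
  (∃m ∃q (F(m) ∨ H(q,q))) ∧ ((∀n ¬F(n)) ∨ (∀p H(p,p)))
All bound variables are already distinct, so no renaming is needed.
Extract every quantifier outward, since the variables are now distinct and don't occur free across branches:
  ∃m ∃q ∀n ∀p ((F(m) ∨ H(q,q)) ∧ (¬F(n) ∨ H(p,p)))
The prefix is ∃m ∃q ∀n ∀p: 2 universal, 2 existential.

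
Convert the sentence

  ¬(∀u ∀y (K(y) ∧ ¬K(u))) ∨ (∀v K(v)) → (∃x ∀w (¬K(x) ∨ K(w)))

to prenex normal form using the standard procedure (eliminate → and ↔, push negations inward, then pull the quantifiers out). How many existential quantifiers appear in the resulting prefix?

Rewrite implications/biconditionals: A → B as ¬A ∨ B.
  ¬(¬(∀u ∀y (K(y) ∧ ¬K(u))) ∨ (∀v K(v))) ∨ (∃x ∀w (¬K(x) ∨ K(w)))
Move each ¬ inward, flipping quantifiers it crosses:
  (∀u ∀y (K(y) ∧ ¬K(u))) ∧ (∃v ¬K(v)) ∨ (∃x ∀w (¬K(x) ∨ K(w)))
All bound variables are already distinct, so no renaming is needed.
Extract every quantifier outward, since the variables are now distinct and don't occur free across branches:
  ∀u ∀y ∃v ∃x ∀w (K(y) ∧ ¬K(u) ∧ ¬K(v) ∨ ¬K(x) ∨ K(w))
The prefix is ∀u ∀y ∃v ∃x ∀w: 3 universal, 2 existential.

2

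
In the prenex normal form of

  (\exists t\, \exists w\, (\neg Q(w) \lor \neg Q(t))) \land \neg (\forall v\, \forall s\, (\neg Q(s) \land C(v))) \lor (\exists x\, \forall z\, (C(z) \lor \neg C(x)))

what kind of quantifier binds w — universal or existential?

Drive negations inward (¬∀x A ≡ ∃x ¬A, ¬∃x A ≡ ∀x ¬A, De Morgan for ∧/∨):
  (\exists t\, \exists w\, (\neg Q(w) \lor \neg Q(t))) \land (\exists v\, \exists s\, (Q(s) \lor \neg C(v))) \lor (\exists x\, \forall z\, (C(z) \lor \neg C(x)))
Pull the quantifiers to the front (each side's bound variable is not free in the other side):
  \exists t\, \exists w\, \exists v\, \exists s\, \exists x\, \forall z\, ((\neg Q(w) \lor \neg Q(t)) \land (Q(s) \lor \neg C(v)) \lor C(z) \lor \neg C(x))
The quantifier \exists w sits under an even number of negations, so it remains existential.

existential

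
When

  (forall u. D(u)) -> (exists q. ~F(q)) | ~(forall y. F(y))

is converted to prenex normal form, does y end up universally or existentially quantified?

existential

First replace A → B with ¬A ∨ B.
  ~(forall u. D(u)) | (exists q. ~F(q)) | ~(forall y. F(y))
Move each ¬ inward, flipping quantifiers it crosses:
  (exists u. ~D(u)) | (exists q. ~F(q)) | (exists y. ~F(y))
All bound variables are already distinct, so no renaming is needed.
Pull the quantifiers to the front (each side's bound variable is not free in the other side):
  exists u. exists q. exists y. (~D(u) | ~F(q) | ~F(y))
The quantifier forall y sits under an odd number of negations (counting the antecedent side of each →), so it flips to exists y.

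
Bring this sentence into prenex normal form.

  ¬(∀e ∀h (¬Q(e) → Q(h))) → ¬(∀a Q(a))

First replace A → B with ¬A ∨ B.
  ¬¬(∀e ∀h (¬¬Q(e) ∨ Q(h))) ∨ ¬(∀a Q(a))
Push ¬ through the quantifiers and connectives to reach negation normal form:
  (∀e ∀h (Q(e) ∨ Q(h))) ∨ (∃a ¬Q(a))
Pull the quantifiers to the front (each side's bound variable is not free in the other side):
  ∀e ∀h ∃a (Q(e) ∨ Q(h) ∨ ¬Q(a))

∀e ∀h ∃a (Q(e) ∨ Q(h) ∨ ¬Q(a))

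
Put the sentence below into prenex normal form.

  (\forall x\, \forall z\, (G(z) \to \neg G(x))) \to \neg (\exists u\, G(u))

\exists x\, \exists z\, \forall u\, (G(z) \land G(x) \lor \neg G(u))

Rewrite implications/biconditionals: A → B as ¬A ∨ B.
  \neg (\forall x\, \forall z\, (\neg G(z) \lor \neg G(x))) \lor \neg (\exists u\, G(u))
Drive negations inward (¬∀x A ≡ ∃x ¬A, ¬∃x A ≡ ∀x ¬A, De Morgan for ∧/∨):
  (\exists x\, \exists z\, (G(z) \land G(x))) \lor (\forall u\, \neg G(u))
All bound variables are already distinct, so no renaming is needed.
Finally move all quantifiers to the prefix:
  \exists x\, \exists z\, \forall u\, (G(z) \land G(x) \lor \neg G(u))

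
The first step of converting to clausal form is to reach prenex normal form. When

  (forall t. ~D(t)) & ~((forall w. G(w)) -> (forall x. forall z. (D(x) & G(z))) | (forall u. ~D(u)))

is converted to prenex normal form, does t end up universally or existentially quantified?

Eliminate → and ↔ using ¬ and ∨.
  (forall t. ~D(t)) & ~(~(forall w. G(w)) | (forall x. forall z. (D(x) & G(z))) | (forall u. ~D(u)))
Drive negations inward (¬∀x A ≡ ∃x ¬A, ¬∃x A ≡ ∀x ¬A, De Morgan for ∧/∨):
  (forall t. ~D(t)) & (forall w. G(w)) & (exists x. exists z. (~D(x) | ~G(z))) & (exists u. D(u))
Pull the quantifiers to the front (each side's bound variable is not free in the other side):
  forall t. forall w. exists x. exists z. exists u. (~D(t) & G(w) & (~D(x) | ~G(z)) & D(u))
The quantifier forall t sits under an even number of negations (counting the antecedent side of each →), so it remains universal.

universal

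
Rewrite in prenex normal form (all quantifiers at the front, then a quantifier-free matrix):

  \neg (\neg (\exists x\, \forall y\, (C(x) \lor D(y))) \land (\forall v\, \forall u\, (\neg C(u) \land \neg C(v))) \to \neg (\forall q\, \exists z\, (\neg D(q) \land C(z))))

\forall x\, \exists y\, \forall v\, \forall u\, \forall q\, \exists z\, (\neg C(x) \land \neg D(y) \land \neg C(u) \land \neg C(v) \land \neg D(q) \land C(z))

Eliminate → and ↔ using ¬ and ∨.
  \neg (\neg (\neg (\exists x\, \forall y\, (C(x) \lor D(y))) \land (\forall v\, \forall u\, (\neg C(u) \land \neg C(v)))) \lor \neg (\forall q\, \exists z\, (\neg D(q) \land C(z))))
Move each ¬ inward, flipping quantifiers it crosses:
  (\forall x\, \exists y\, (\neg C(x) \land \neg D(y))) \land (\forall v\, \forall u\, (\neg C(u) \land \neg C(v))) \land (\forall q\, \exists z\, (\neg D(q) \land C(z)))
Finally move all quantifiers to the prefix:
  \forall x\, \exists y\, \forall v\, \forall u\, \forall q\, \exists z\, (\neg C(x) \land \neg D(y) \land \neg C(u) \land \neg C(v) \land \neg D(q) \land C(z))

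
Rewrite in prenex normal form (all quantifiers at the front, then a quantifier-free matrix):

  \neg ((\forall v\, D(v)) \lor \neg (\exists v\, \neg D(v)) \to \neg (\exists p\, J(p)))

First replace A → B with ¬A ∨ B.
  \neg (\neg ((\forall v\, D(v)) \lor \neg (\exists v\, \neg D(v))) \lor \neg (\exists p\, J(p)))
Move each ¬ inward, flipping quantifiers it crosses:
  ((\forall v\, D(v)) \lor (\forall v\, D(v))) \land (\exists p\, J(p))
Rename bound variables to avoid capture: v↦z.
  ((\forall v\, D(v)) \lor (\forall z\, D(z))) \land (\exists p\, J(p))
Extract every quantifier outward, since the variables are now distinct and don't occur free across branches:
  \forall v\, \forall z\, \exists p\, ((D(v) \lor D(z)) \land J(p))

\forall v\, \forall z\, \exists p\, ((D(v) \lor D(z)) \land J(p))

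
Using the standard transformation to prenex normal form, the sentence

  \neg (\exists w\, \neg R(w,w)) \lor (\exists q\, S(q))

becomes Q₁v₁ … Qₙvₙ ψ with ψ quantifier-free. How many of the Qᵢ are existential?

1

Move each ¬ inward, flipping quantifiers it crosses:
  (\forall w\, R(w,w)) \lor (\exists q\, S(q))
All bound variables are already distinct, so no renaming is needed.
Pull the quantifiers to the front (each side's bound variable is not free in the other side):
  \forall w\, \exists q\, (R(w,w) \lor S(q))
The prefix is \forall w \exists q: 1 universal, 1 existential.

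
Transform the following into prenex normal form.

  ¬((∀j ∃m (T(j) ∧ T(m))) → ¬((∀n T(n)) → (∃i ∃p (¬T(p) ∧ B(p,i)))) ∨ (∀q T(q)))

∀j ∃m ∃n ∃i ∃p ∃q (T(j) ∧ T(m) ∧ (¬T(n) ∨ ¬T(p) ∧ B(p,i)) ∧ ¬T(q))

Rewrite implications/biconditionals: A → B as ¬A ∨ B.
  ¬(¬(∀j ∃m (T(j) ∧ T(m))) ∨ ¬(¬(∀n T(n)) ∨ (∃i ∃p (¬T(p) ∧ B(p,i)))) ∨ (∀q T(q)))
Drive negations inward (¬∀x A ≡ ∃x ¬A, ¬∃x A ≡ ∀x ¬A, De Morgan for ∧/∨):
  (∀j ∃m (T(j) ∧ T(m))) ∧ ((∃n ¬T(n)) ∨ (∃i ∃p (¬T(p) ∧ B(p,i)))) ∧ (∃q ¬T(q))
All bound variables are already distinct, so no renaming is needed.
Extract every quantifier outward, since the variables are now distinct and don't occur free across branches:
  ∀j ∃m ∃n ∃i ∃p ∃q (T(j) ∧ T(m) ∧ (¬T(n) ∨ ¬T(p) ∧ B(p,i)) ∧ ¬T(q))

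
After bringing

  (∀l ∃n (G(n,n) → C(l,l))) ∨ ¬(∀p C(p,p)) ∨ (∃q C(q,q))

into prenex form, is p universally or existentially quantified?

existential

First replace A → B with ¬A ∨ B.
  (∀l ∃n (¬G(n,n) ∨ C(l,l))) ∨ ¬(∀p C(p,p)) ∨ (∃q C(q,q))
Move each ¬ inward, flipping quantifiers it crosses:
  (∀l ∃n (¬G(n,n) ∨ C(l,l))) ∨ (∃p ¬C(p,p)) ∨ (∃q C(q,q))
Pull the quantifiers to the front (each side's bound variable is not free in the other side):
  ∀l ∃n ∃p ∃q (¬G(n,n) ∨ C(l,l) ∨ ¬C(p,p) ∨ C(q,q))
The quantifier ∀p sits under an odd number of negations (counting the antecedent side of each →), so it flips to ∃p.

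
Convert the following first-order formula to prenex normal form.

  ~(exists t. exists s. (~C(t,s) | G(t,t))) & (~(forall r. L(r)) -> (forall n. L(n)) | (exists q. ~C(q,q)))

Eliminate → and ↔ using ¬ and ∨.
  ~(exists t. exists s. (~C(t,s) | G(t,t))) & (~~(forall r. L(r)) | (forall n. L(n)) | (exists q. ~C(q,q)))
Push ¬ through the quantifiers and connectives to reach negation normal form:
  (forall t. forall s. (C(t,s) & ~G(t,t))) & ((forall r. L(r)) | (forall n. L(n)) | (exists q. ~C(q,q)))
All bound variables are already distinct, so no renaming is needed.
Pull the quantifiers to the front (each side's bound variable is not free in the other side):
  forall t. forall s. forall r. forall n. exists q. (C(t,s) & ~G(t,t) & (L(r) | L(n) | ~C(q,q)))

forall t. forall s. forall r. forall n. exists q. (C(t,s) & ~G(t,t) & (L(r) | L(n) | ~C(q,q)))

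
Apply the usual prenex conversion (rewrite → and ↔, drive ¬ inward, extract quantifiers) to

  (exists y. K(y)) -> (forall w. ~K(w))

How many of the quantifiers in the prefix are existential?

Rewrite implications/biconditionals: A → B as ¬A ∨ B.
  ~(exists y. K(y)) | (forall w. ~K(w))
Move each ¬ inward, flipping quantifiers it crosses:
  (forall y. ~K(y)) | (forall w. ~K(w))
All bound variables are already distinct, so no renaming is needed.
Finally move all quantifiers to the prefix:
  forall y. forall w. (~K(y) | ~K(w))
The prefix is forall y forall w: 2 universal, 0 existential.

0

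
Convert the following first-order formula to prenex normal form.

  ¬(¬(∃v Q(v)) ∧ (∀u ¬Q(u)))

Drive negations inward (¬∀x A ≡ ∃x ¬A, ¬∃x A ≡ ∀x ¬A, De Morgan for ∧/∨):
  (∃v Q(v)) ∨ (∃u Q(u))
All bound variables are already distinct, so no renaming is needed.
Finally move all quantifiers to the prefix:
  ∃v ∃u (Q(v) ∨ Q(u))

∃v ∃u (Q(v) ∨ Q(u))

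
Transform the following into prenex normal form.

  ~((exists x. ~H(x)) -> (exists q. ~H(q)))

Eliminate → and ↔ using ¬ and ∨.
  ~(~(exists x. ~H(x)) | (exists q. ~H(q)))
Drive negations inward (¬∀x A ≡ ∃x ¬A, ¬∃x A ≡ ∀x ¬A, De Morgan for ∧/∨):
  (exists x. ~H(x)) & (forall q. H(q))
Extract every quantifier outward, since the variables are now distinct and don't occur free across branches:
  exists x. forall q. (~H(x) & H(q))

exists x. forall q. (~H(x) & H(q))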